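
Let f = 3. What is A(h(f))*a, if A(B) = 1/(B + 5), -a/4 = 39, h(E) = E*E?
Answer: -78/7 ≈ -11.143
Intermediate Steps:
h(E) = E²
a = -156 (a = -4*39 = -156)
A(B) = 1/(5 + B)
A(h(f))*a = -156/(5 + 3²) = -156/(5 + 9) = -156/14 = (1/14)*(-156) = -78/7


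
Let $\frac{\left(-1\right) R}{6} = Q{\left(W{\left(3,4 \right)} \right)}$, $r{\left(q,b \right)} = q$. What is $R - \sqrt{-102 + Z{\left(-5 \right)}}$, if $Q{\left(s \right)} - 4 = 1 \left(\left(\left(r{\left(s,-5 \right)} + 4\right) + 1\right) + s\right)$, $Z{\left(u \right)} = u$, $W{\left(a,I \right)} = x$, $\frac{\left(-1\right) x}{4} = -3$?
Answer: $-198 - i \sqrt{107} \approx -198.0 - 10.344 i$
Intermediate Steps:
$x = 12$ ($x = \left(-4\right) \left(-3\right) = 12$)
$W{\left(a,I \right)} = 12$
$Q{\left(s \right)} = 9 + 2 s$ ($Q{\left(s \right)} = 4 + 1 \left(\left(\left(s + 4\right) + 1\right) + s\right) = 4 + 1 \left(\left(\left(4 + s\right) + 1\right) + s\right) = 4 + 1 \left(\left(5 + s\right) + s\right) = 4 + 1 \left(5 + 2 s\right) = 4 + \left(5 + 2 s\right) = 9 + 2 s$)
$R = -198$ ($R = - 6 \left(9 + 2 \cdot 12\right) = - 6 \left(9 + 24\right) = \left(-6\right) 33 = -198$)
$R - \sqrt{-102 + Z{\left(-5 \right)}} = -198 - \sqrt{-102 - 5} = -198 - \sqrt{-107} = -198 - i \sqrt{107}$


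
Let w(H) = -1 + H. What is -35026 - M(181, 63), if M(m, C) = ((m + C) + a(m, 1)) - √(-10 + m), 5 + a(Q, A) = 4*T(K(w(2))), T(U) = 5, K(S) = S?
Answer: -35285 + 3*√19 ≈ -35272.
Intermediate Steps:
a(Q, A) = 15 (a(Q, A) = -5 + 4*5 = -5 + 20 = 15)
M(m, C) = 15 + C + m - √(-10 + m) (M(m, C) = ((m + C) + 15) - √(-10 + m) = ((C + m) + 15) - √(-10 + m) = (15 + C + m) - √(-10 + m) = 15 + C + m - √(-10 + m))
-35026 - M(181, 63) = -35026 - (15 + 63 + 181 - √(-10 + 181)) = -35026 - (15 + 63 + 181 - √171) = -35026 - (15 + 63 + 181 - 3*√19) = -35026 - (259 - 3*√19) = -35026 + (-259 + 3*√19) = -35285 + 3*√19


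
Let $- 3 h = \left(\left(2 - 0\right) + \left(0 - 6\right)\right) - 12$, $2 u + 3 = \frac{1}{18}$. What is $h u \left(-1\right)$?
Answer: $\frac{212}{27} \approx 7.8519$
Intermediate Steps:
$u = - \frac{53}{36}$ ($u = - \frac{3}{2} + \frac{1}{2 \cdot 18} = - \frac{3}{2} + \frac{1}{2} \cdot \frac{1}{18} = - \frac{3}{2} + \frac{1}{36} = - \frac{53}{36} \approx -1.4722$)
$h = \frac{16}{3}$ ($h = - \frac{\left(\left(2 - 0\right) + \left(0 - 6\right)\right) - 12}{3} = - \frac{\left(\left(2 + 0\right) - 6\right) - 12}{3} = - \frac{\left(2 - 6\right) - 12}{3} = - \frac{-4 - 12}{3} = \left(- \frac{1}{3}\right) \left(-16\right) = \frac{16}{3} \approx 5.3333$)
$h u \left(-1\right) = \frac{16}{3} \left(- \frac{53}{36}\right) \left(-1\right) = \left(- \frac{212}{27}\right) \left(-1\right) = \frac{212}{27}$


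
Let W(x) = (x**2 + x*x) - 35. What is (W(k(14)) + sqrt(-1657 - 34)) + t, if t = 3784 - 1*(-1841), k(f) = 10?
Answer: 5790 + I*sqrt(1691) ≈ 5790.0 + 41.122*I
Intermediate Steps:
W(x) = -35 + 2*x**2 (W(x) = (x**2 + x**2) - 35 = 2*x**2 - 35 = -35 + 2*x**2)
t = 5625 (t = 3784 + 1841 = 5625)
(W(k(14)) + sqrt(-1657 - 34)) + t = ((-35 + 2*10**2) + sqrt(-1657 - 34)) + 5625 = ((-35 + 2*100) + sqrt(-1691)) + 5625 = ((-35 + 200) + I*sqrt(1691)) + 5625 = (165 + I*sqrt(1691)) + 5625 = 5790 + I*sqrt(1691)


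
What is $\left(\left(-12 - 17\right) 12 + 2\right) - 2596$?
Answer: $-2942$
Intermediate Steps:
$\left(\left(-12 - 17\right) 12 + 2\right) - 2596 = \left(\left(-29\right) 12 + 2\right) - 2596 = \left(-348 + 2\right) - 2596 = -346 - 2596 = -2942$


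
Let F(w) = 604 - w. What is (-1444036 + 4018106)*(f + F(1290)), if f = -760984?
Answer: -1960591896900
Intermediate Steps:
(-1444036 + 4018106)*(f + F(1290)) = (-1444036 + 4018106)*(-760984 + (604 - 1*1290)) = 2574070*(-760984 + (604 - 1290)) = 2574070*(-760984 - 686) = 2574070*(-761670) = -1960591896900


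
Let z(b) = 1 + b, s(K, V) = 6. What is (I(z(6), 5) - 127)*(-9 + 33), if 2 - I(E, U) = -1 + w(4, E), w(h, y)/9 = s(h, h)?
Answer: -4272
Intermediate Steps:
w(h, y) = 54 (w(h, y) = 9*6 = 54)
I(E, U) = -51 (I(E, U) = 2 - (-1 + 54) = 2 - 1*53 = 2 - 53 = -51)
(I(z(6), 5) - 127)*(-9 + 33) = (-51 - 127)*(-9 + 33) = -178*24 = -4272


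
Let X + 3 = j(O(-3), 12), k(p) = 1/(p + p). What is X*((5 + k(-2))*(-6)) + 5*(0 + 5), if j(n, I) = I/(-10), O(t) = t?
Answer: 1447/10 ≈ 144.70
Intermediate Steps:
k(p) = 1/(2*p)
j(n, I) = -I/10 (j(n, I) = I*(-⅒) = -I/10)
X = -21/5 (X = -3 - ⅒*12 = -3 - 6/5 = -21/5 ≈ -4.2000)
X*((5 + k(-2))*(-6)) + 5*(0 + 5) = -21*(5 + (½)/(-2))*(-6)/5 + 5*(0 + 5) = -21*(5 + (½)*(-½))*(-6)/5 + 5*5 = -21*(5 - ¼)*(-6)/5 + 25 = -399*(-6)/20 + 25 = -21/5*(-57/2) + 25 = 1197/10 + 25 = 1447/10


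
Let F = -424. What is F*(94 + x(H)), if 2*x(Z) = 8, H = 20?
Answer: -41552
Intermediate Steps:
x(Z) = 4 (x(Z) = (½)*8 = 4)
F*(94 + x(H)) = -424*(94 + 4) = -424*98 = -41552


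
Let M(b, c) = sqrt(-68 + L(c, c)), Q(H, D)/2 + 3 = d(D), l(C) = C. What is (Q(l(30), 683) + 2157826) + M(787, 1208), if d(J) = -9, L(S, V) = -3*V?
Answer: 2157802 + 2*I*sqrt(923) ≈ 2.1578e+6 + 60.762*I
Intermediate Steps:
Q(H, D) = -24 (Q(H, D) = -6 + 2*(-9) = -6 - 18 = -24)
M(b, c) = sqrt(-68 - 3*c)
(Q(l(30), 683) + 2157826) + M(787, 1208) = (-24 + 2157826) + sqrt(-68 - 3*1208) = 2157802 + sqrt(-68 - 3624) = 2157802 + sqrt(-3692) = 2157802 + 2*I*sqrt(923)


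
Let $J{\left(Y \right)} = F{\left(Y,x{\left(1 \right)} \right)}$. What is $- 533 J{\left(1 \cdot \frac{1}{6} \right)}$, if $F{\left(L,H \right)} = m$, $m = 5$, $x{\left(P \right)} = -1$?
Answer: $-2665$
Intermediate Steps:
$F{\left(L,H \right)} = 5$
$J{\left(Y \right)} = 5$
$- 533 J{\left(1 \cdot \frac{1}{6} \right)} = \left(-533\right) 5 = -2665$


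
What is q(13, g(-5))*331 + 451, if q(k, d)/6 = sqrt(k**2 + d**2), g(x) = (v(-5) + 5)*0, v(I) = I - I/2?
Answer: 26269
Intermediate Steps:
v(I) = I/2 (v(I) = I - I/2 = I/2)
g(x) = 0 (g(x) = ((1/2)*(-5) + 5)*0 = (-5/2 + 5)*0 = (5/2)*0 = 0)
q(k, d) = 6*sqrt(d**2 + k**2) (q(k, d) = 6*sqrt(k**2 + d**2) = 6*sqrt(d**2 + k**2))
q(13, g(-5))*331 + 451 = (6*sqrt(0**2 + 13**2))*331 + 451 = (6*sqrt(0 + 169))*331 + 451 = (6*sqrt(169))*331 + 451 = (6*13)*331 + 451 = 78*331 + 451 = 25818 + 451 = 26269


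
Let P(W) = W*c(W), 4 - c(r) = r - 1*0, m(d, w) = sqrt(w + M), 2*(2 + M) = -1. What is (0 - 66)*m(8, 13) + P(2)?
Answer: 4 - 33*sqrt(42) ≈ -209.86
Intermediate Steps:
M = -5/2 (M = -2 + (1/2)*(-1) = -2 - 1/2 = -5/2 ≈ -2.5000)
m(d, w) = sqrt(-5/2 + w) (m(d, w) = sqrt(w - 5/2) = sqrt(-5/2 + w))
c(r) = 4 - r (c(r) = 4 - (r - 1*0) = 4 - (r + 0) = 4 - r)
P(W) = W*(4 - W)
(0 - 66)*m(8, 13) + P(2) = (0 - 66)*(sqrt(-10 + 4*13)/2) + 2*(4 - 1*2) = -33*sqrt(-10 + 52) + 2*(4 - 2) = -33*sqrt(42) + 2*2 = -33*sqrt(42) + 4 = 4 - 33*sqrt(42)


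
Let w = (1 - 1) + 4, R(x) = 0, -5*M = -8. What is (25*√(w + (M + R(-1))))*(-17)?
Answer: -170*√35 ≈ -1005.7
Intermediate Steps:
M = 8/5 (M = -⅕*(-8) = 8/5 ≈ 1.6000)
w = 4 (w = 0 + 4 = 4)
(25*√(w + (M + R(-1))))*(-17) = (25*√(4 + (8/5 + 0)))*(-17) = (25*√(4 + 8/5))*(-17) = (25*√(28/5))*(-17) = (25*(2*√35/5))*(-17) = (10*√35)*(-17) = -170*√35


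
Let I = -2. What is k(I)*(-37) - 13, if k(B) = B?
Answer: 61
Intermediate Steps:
k(I)*(-37) - 13 = -2*(-37) - 13 = 74 - 13 = 61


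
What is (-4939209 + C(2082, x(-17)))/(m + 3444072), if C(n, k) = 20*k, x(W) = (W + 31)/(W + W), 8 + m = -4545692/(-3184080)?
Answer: -66839166961860/46606264348951 ≈ -1.4341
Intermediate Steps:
m = -5231737/796020 (m = -8 - 4545692/(-3184080) = -8 - 4545692*(-1/3184080) = -8 + 1136423/796020 = -5231737/796020 ≈ -6.5724)
x(W) = (31 + W)/(2*W) (x(W) = (31 + W)/((2*W)) = (31 + W)*(1/(2*W)) = (31 + W)/(2*W))
(-4939209 + C(2082, x(-17)))/(m + 3444072) = (-4939209 + 20*((1/2)*(31 - 17)/(-17)))/(-5231737/796020 + 3444072) = (-4939209 + 20*((1/2)*(-1/17)*14))/(2741544961703/796020) = (-4939209 + 20*(-7/17))*(796020/2741544961703) = (-4939209 - 140/17)*(796020/2741544961703) = -83966693/17*796020/2741544961703 = -66839166961860/46606264348951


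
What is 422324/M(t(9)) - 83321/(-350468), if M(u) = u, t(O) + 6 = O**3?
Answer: 148071288715/253388364 ≈ 584.37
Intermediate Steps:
t(O) = -6 + O**3
422324/M(t(9)) - 83321/(-350468) = 422324/(-6 + 9**3) - 83321/(-350468) = 422324/(-6 + 729) - 83321*(-1/350468) = 422324/723 + 83321/350468 = 148071288715/253388364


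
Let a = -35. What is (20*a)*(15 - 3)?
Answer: -8400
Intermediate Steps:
(20*a)*(15 - 3) = (20*(-35))*(15 - 3) = -700*12 = -8400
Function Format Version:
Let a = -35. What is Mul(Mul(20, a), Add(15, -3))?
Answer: -8400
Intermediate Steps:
Mul(Mul(20, a), Add(15, -3)) = Mul(Mul(20, -35), Add(15, -3)) = Mul(-700, 12) = -8400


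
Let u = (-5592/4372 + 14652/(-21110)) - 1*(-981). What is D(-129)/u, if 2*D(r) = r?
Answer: -496074445/7529770738 ≈ -0.065882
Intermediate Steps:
u = 11294656107/11536615 (u = (-5592*1/4372 + 14652*(-1/21110)) + 981 = (-1398/1093 - 7326/10555) + 981 = -22763208/11536615 + 981 = 11294656107/11536615 ≈ 979.03)
D(r) = r/2
D(-129)/u = ((1/2)*(-129))/(11294656107/11536615) = -129/2*11536615/11294656107 = -496074445/7529770738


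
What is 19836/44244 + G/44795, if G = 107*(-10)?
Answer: 4673403/11010611 ≈ 0.42445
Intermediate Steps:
G = -1070
19836/44244 + G/44795 = 19836/44244 - 1070/44795 = 19836*(1/44244) - 1070*1/44795 = 551/1229 - 214/8959 = 4673403/11010611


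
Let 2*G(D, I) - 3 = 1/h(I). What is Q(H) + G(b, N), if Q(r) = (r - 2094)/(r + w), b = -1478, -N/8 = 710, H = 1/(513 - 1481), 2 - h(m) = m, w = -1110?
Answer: 41351426059/12210402084 ≈ 3.3866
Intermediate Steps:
h(m) = 2 - m
H = -1/968 (H = 1/(-968) = -1/968 ≈ -0.0010331)
N = -5680 (N = -8*710 = -5680)
Q(r) = (-2094 + r)/(-1110 + r) (Q(r) = (r - 2094)/(r - 1110) = (-2094 + r)/(-1110 + r))
G(D, I) = 3/2 + 1/(2*(2 - I))
Q(H) + G(b, N) = (-2094 - 1/968)/(-1110 - 1/968) + (-7 + 3*(-5680))/(2*(-2 - 5680)) = -2026993/968/(-1074481/968) + (½)*(-7 - 17040)/(-5682) = -968/1074481*(-2026993/968) + (½)*(-1/5682)*(-17047) = 2026993/1074481 + 17047/11364 = 41351426059/12210402084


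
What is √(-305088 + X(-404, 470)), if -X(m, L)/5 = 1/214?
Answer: I*√13971811118/214 ≈ 552.35*I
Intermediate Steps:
X(m, L) = -5/214
√(-305088 + X(-404, 470)) = √(-305088 - 5/214) = √(-65288837/214) = I*√13971811118/214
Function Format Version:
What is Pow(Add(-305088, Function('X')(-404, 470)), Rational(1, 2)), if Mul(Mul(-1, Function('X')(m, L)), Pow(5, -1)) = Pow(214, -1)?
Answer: Mul(Rational(1, 214), I, Pow(13971811118, Rational(1, 2))) ≈ Mul(552.35, I)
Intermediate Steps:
Function('X')(m, L) = Rational(-5, 214) (Function('X')(m, L) = Mul(-5, Pow(214, -1)) = Mul(-5, Rational(1, 214)) = Rational(-5, 214))
Pow(Add(-305088, Function('X')(-404, 470)), Rational(1, 2)) = Pow(Add(-305088, Rational(-5, 214)), Rational(1, 2)) = Pow(Rational(-65288837, 214), Rational(1, 2)) = Mul(Rational(1, 214), I, Pow(13971811118, Rational(1, 2)))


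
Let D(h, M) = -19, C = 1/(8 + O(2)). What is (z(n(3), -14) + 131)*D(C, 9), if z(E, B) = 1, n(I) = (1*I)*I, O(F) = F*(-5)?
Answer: -2508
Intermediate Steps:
O(F) = -5*F
C = -½ (C = 1/(8 - 5*2) = 1/(8 - 10) = 1/(-2) = -½ ≈ -0.50000)
n(I) = I² (n(I) = I*I = I²)
(z(n(3), -14) + 131)*D(C, 9) = (1 + 131)*(-19) = 132*(-19) = -2508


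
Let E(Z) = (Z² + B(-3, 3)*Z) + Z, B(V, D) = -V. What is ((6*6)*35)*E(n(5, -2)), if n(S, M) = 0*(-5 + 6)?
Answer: 0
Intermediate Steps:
n(S, M) = 0 (n(S, M) = 0*1 = 0)
E(Z) = Z² + 4*Z (E(Z) = (Z² + (-1*(-3))*Z) + Z = (Z² + 3*Z) + Z = Z² + 4*Z)
((6*6)*35)*E(n(5, -2)) = ((6*6)*35)*(0*(4 + 0)) = (36*35)*(0*4) = 1260*0 = 0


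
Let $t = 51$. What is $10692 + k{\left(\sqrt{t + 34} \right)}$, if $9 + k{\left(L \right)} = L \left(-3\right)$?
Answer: $10683 - 3 \sqrt{85} \approx 10655.0$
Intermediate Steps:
$k{\left(L \right)} = -9 - 3 L$ ($k{\left(L \right)} = -9 + L \left(-3\right) = -9 - 3 L$)
$10692 + k{\left(\sqrt{t + 34} \right)} = 10692 - \left(9 + 3 \sqrt{51 + 34}\right) = 10692 - \left(9 + 3 \sqrt{85}\right) = 10683 - 3 \sqrt{85}$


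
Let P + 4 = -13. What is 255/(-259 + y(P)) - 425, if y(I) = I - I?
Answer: -110330/259 ≈ -425.98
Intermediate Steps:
P = -17 (P = -4 - 13 = -17)
y(I) = 0
255/(-259 + y(P)) - 425 = 255/(-259 + 0) - 425 = 255/(-259) - 425 = 255*(-1/259) - 425 = -255/259 - 425 = -110330/259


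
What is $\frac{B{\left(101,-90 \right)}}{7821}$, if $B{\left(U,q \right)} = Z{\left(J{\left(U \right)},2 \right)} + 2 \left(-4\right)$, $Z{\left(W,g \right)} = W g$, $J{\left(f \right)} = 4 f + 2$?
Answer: $\frac{268}{2607} \approx 0.1028$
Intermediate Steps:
$J{\left(f \right)} = 2 + 4 f$
$B{\left(U,q \right)} = -4 + 8 U$ ($B{\left(U,q \right)} = \left(2 + 4 U\right) 2 + 2 \left(-4\right) = \left(4 + 8 U\right) - 8 = -4 + 8 U$)
$\frac{B{\left(101,-90 \right)}}{7821} = \frac{-4 + 8 \cdot 101}{7821} = \left(-4 + 808\right) \frac{1}{7821} = 804 \cdot \frac{1}{7821} = \frac{268}{2607}$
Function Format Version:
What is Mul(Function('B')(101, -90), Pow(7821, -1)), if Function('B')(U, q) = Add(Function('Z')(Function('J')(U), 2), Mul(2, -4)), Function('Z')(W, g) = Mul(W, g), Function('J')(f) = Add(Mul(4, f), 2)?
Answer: Rational(268, 2607) ≈ 0.10280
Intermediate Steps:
Function('J')(f) = Add(2, Mul(4, f))
Function('B')(U, q) = Add(-4, Mul(8, U)) (Function('B')(U, q) = Add(Mul(Add(2, Mul(4, U)), 2), Mul(2, -4)) = Add(Add(4, Mul(8, U)), -8) = Add(-4, Mul(8, U)))
Mul(Function('B')(101, -90), Pow(7821, -1)) = Mul(Add(-4, Mul(8, 101)), Pow(7821, -1)) = Mul(Add(-4, 808), Rational(1, 7821)) = Mul(804, Rational(1, 7821)) = Rational(268, 2607)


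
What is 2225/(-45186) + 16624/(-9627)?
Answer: -85843571/48333958 ≈ -1.7761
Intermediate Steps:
2225/(-45186) + 16624/(-9627) = 2225*(-1/45186) + 16624*(-1/9627) = -2225/45186 - 16624/9627 = -85843571/48333958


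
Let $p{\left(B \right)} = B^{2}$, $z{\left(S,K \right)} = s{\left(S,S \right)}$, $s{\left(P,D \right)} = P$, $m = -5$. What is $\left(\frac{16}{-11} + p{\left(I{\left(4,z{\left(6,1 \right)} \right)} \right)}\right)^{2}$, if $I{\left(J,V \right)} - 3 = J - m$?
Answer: $\frac{2458624}{121} \approx 20319.0$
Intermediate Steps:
$z{\left(S,K \right)} = S$
$I{\left(J,V \right)} = 8 + J$ ($I{\left(J,V \right)} = 3 + \left(J - -5\right) = 3 + \left(J + 5\right) = 3 + \left(5 + J\right) = 8 + J$)
$\left(\frac{16}{-11} + p{\left(I{\left(4,z{\left(6,1 \right)} \right)} \right)}\right)^{2} = \left(\frac{16}{-11} + \left(8 + 4\right)^{2}\right)^{2} = \left(16 \left(- \frac{1}{11}\right) + 12^{2}\right)^{2} = \left(- \frac{16}{11} + 144\right)^{2} = \left(\frac{1568}{11}\right)^{2} = \frac{2458624}{121}$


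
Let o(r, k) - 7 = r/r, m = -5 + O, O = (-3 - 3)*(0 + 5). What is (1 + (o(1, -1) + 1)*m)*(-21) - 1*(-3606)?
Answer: 10200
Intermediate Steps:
O = -30 (O = -6*5 = -30)
m = -35 (m = -5 - 30 = -35)
o(r, k) = 8 (o(r, k) = 7 + r/r = 7 + 1 = 8)
(1 + (o(1, -1) + 1)*m)*(-21) - 1*(-3606) = (1 + (8 + 1)*(-35))*(-21) - 1*(-3606) = (1 + 9*(-35))*(-21) + 3606 = (1 - 315)*(-21) + 3606 = -314*(-21) + 3606 = 6594 + 3606 = 10200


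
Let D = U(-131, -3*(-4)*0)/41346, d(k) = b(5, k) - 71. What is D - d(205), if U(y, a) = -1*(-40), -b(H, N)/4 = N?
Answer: 18419663/20673 ≈ 891.00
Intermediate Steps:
b(H, N) = -4*N
d(k) = -71 - 4*k (d(k) = -4*k - 71 = -71 - 4*k)
U(y, a) = 40
D = 20/20673 (D = 40/41346 = 40*(1/41346) = 20/20673 ≈ 0.00096745)
D - d(205) = 20/20673 - (-71 - 4*205) = 20/20673 - (-71 - 820) = 20/20673 - 1*(-891) = 20/20673 + 891 = 18419663/20673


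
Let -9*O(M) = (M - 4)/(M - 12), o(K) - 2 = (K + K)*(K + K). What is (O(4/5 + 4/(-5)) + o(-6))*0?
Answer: 0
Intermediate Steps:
o(K) = 2 + 4*K² (o(K) = 2 + (K + K)*(K + K) = 2 + (2*K)*(2*K) = 2 + 4*K²)
O(M) = -(-4 + M)/(9*(-12 + M)) (O(M) = -(M - 4)/(9*(M - 12)) = -(-4 + M)/(9*(-12 + M)))
(O(4/5 + 4/(-5)) + o(-6))*0 = ((4 - (4/5 + 4/(-5)))/(9*(-12 + (4/5 + 4/(-5)))) + (2 + 4*(-6)²))*0 = ((4 - (4*(⅕) + 4*(-⅕)))/(9*(-12 + (4*(⅕) + 4*(-⅕)))) + (2 + 4*36))*0 = ((4 - (⅘ - ⅘))/(9*(-12 + (⅘ - ⅘))) + (2 + 144))*0 = ((4 - 1*0)/(9*(-12 + 0)) + 146)*0 = ((⅑)*(4 + 0)/(-12) + 146)*0 = ((⅑)*(-1/12)*4 + 146)*0 = (-1/27 + 146)*0 = (3941/27)*0 = 0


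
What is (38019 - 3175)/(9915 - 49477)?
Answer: -17422/19781 ≈ -0.88074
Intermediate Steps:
(38019 - 3175)/(9915 - 49477) = 34844/(-39562) = 34844*(-1/39562) = -17422/19781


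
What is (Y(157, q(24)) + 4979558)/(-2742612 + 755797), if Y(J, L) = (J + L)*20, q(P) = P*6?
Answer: -4985578/1986815 ≈ -2.5093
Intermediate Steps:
q(P) = 6*P
Y(J, L) = 20*J + 20*L
(Y(157, q(24)) + 4979558)/(-2742612 + 755797) = ((20*157 + 20*(6*24)) + 4979558)/(-2742612 + 755797) = ((3140 + 20*144) + 4979558)/(-1986815) = ((3140 + 2880) + 4979558)*(-1/1986815) = (6020 + 4979558)*(-1/1986815) = 4985578*(-1/1986815) = -4985578/1986815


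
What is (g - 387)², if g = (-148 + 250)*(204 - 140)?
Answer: 37711881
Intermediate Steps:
g = 6528 (g = 102*64 = 6528)
(g - 387)² = (6528 - 387)² = 6141² = 37711881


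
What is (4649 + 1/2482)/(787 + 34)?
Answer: 11538819/2037722 ≈ 5.6626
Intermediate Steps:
(4649 + 1/2482)/(787 + 34) = (4649 + 1/2482)/821 = (11538819/2482)*(1/821) = 11538819/2037722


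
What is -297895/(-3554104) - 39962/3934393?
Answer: 1030006898687/13983241898872 ≈ 0.073660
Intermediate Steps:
-297895/(-3554104) - 39962/3934393 = -297895*(-1/3554104) - 39962*1/3934393 = 297895/3554104 - 39962/3934393 = 1030006898687/13983241898872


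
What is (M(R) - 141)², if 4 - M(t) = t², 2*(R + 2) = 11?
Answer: 356409/16 ≈ 22276.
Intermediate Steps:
R = 7/2 (R = -2 + (½)*11 = -2 + 11/2 = 7/2 ≈ 3.5000)
M(t) = 4 - t²
(M(R) - 141)² = ((4 - (7/2)²) - 141)² = ((4 - 1*49/4) - 141)² = ((4 - 49/4) - 141)² = (-33/4 - 141)² = (-597/4)² = 356409/16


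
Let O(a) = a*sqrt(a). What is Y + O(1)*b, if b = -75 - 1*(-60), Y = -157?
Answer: -172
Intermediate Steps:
O(a) = a**(3/2)
b = -15 (b = -75 + 60 = -15)
Y + O(1)*b = -157 + 1**(3/2)*(-15) = -157 + 1*(-15) = -157 - 15 = -172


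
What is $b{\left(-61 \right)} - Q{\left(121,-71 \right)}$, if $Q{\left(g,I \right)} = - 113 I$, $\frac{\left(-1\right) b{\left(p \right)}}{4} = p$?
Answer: $-7779$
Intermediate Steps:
$b{\left(p \right)} = - 4 p$
$b{\left(-61 \right)} - Q{\left(121,-71 \right)} = \left(-4\right) \left(-61\right) - \left(-113\right) \left(-71\right) = 244 - 8023 = -7779$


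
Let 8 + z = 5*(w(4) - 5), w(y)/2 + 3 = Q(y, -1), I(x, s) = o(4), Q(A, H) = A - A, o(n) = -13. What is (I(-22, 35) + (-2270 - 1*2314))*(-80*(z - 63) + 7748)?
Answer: -81955316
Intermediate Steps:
Q(A, H) = 0
I(x, s) = -13
w(y) = -6 (w(y) = -6 + 2*0 = -6 + 0 = -6)
z = -63 (z = -8 + 5*(-6 - 5) = -8 + 5*(-11) = -8 - 55 = -63)
(I(-22, 35) + (-2270 - 1*2314))*(-80*(z - 63) + 7748) = (-13 + (-2270 - 1*2314))*(-80*(-63 - 63) + 7748) = (-13 + (-2270 - 2314))*(-80*(-126) + 7748) = (-13 - 4584)*(10080 + 7748) = -4597*17828 = -81955316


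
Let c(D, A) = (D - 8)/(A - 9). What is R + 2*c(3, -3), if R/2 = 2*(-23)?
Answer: -547/6 ≈ -91.167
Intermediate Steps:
c(D, A) = (-8 + D)/(-9 + A)
R = -92 (R = 2*(2*(-23)) = 2*(-46) = -92)
R + 2*c(3, -3) = -92 + 2*((-8 + 3)/(-9 - 3)) = -92 + 2*(-5/(-12)) = -92 + 2*(-1/12*(-5)) = -92 + 2*(5/12) = -92 + 5/6 = -547/6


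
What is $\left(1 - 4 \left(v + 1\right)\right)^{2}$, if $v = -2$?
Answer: $25$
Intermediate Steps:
$\left(1 - 4 \left(v + 1\right)\right)^{2} = \left(1 - 4 \left(-2 + 1\right)\right)^{2} = \left(1 - -4\right)^{2} = \left(1 + 4\right)^{2} = 5^{2} = 25$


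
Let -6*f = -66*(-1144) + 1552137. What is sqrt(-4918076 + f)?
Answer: I*sqrt(20757398)/2 ≈ 2278.0*I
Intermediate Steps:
f = -542547/2 (f = -(-66*(-1144) + 1552137)/6 = -(75504 + 1552137)/6 = -1/6*1627641 = -542547/2 ≈ -2.7127e+5)
sqrt(-4918076 + f) = sqrt(-4918076 - 542547/2) = sqrt(-10378699/2) = I*sqrt(20757398)/2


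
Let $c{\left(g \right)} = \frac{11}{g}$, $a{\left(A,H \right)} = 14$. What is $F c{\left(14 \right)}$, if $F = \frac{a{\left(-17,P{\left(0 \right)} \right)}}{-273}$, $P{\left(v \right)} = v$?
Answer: $- \frac{11}{273} \approx -0.040293$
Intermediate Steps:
$F = - \frac{2}{39}$ ($F = \frac{14}{-273} = 14 \left(- \frac{1}{273}\right) = - \frac{2}{39} \approx -0.051282$)
$F c{\left(14 \right)} = - \frac{2 \cdot \frac{11}{14}}{39} = - \frac{2 \cdot 11 \cdot \frac{1}{14}}{39} = \left(- \frac{2}{39}\right) \frac{11}{14} = - \frac{11}{273}$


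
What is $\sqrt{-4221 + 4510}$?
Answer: $17$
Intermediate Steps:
$\sqrt{-4221 + 4510} = \sqrt{289} = 17$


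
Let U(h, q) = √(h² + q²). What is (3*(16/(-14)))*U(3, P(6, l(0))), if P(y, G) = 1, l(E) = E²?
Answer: -24*√10/7 ≈ -10.842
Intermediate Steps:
(3*(16/(-14)))*U(3, P(6, l(0))) = (3*(16/(-14)))*√(3² + 1²) = (3*(16*(-1/14)))*√(9 + 1) = (3*(-8/7))*√10 = -24*√10/7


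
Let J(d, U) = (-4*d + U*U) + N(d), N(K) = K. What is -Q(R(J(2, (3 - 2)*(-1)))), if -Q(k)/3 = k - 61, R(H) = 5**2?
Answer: -108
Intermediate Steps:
J(d, U) = U**2 - 3*d (J(d, U) = (-4*d + U*U) + d = (-4*d + U**2) + d = (U**2 - 4*d) + d = U**2 - 3*d)
R(H) = 25
Q(k) = 183 - 3*k (Q(k) = -3*(k - 61) = -3*(-61 + k) = 183 - 3*k)
-Q(R(J(2, (3 - 2)*(-1)))) = -(183 - 3*25) = -(183 - 75) = -1*108 = -108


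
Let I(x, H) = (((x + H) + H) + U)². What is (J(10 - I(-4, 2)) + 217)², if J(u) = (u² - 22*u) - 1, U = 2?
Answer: 14400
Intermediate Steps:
I(x, H) = (2 + x + 2*H)² (I(x, H) = (((x + H) + H) + 2)² = (((H + x) + H) + 2)² = ((x + 2*H) + 2)² = (2 + x + 2*H)²)
J(u) = -1 + u² - 22*u
(J(10 - I(-4, 2)) + 217)² = ((-1 + (10 - (2 - 4 + 2*2)²)² - 22*(10 - (2 - 4 + 2*2)²)) + 217)² = ((-1 + (10 - (2 - 4 + 4)²)² - 22*(10 - (2 - 4 + 4)²)) + 217)² = ((-1 + (10 - 1*2²)² - 22*(10 - 1*2²)) + 217)² = ((-1 + (10 - 1*4)² - 22*(10 - 1*4)) + 217)² = ((-1 + (10 - 4)² - 22*(10 - 4)) + 217)² = ((-1 + 6² - 22*6) + 217)² = ((-1 + 36 - 132) + 217)² = (-97 + 217)² = 120² = 14400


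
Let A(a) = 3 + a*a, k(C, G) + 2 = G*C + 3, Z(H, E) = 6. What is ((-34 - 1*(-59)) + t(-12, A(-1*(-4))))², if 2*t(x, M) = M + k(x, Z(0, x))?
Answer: 1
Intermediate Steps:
k(C, G) = 1 + C*G (k(C, G) = -2 + (G*C + 3) = -2 + (C*G + 3) = -2 + (3 + C*G) = 1 + C*G)
A(a) = 3 + a²
t(x, M) = ½ + M/2 + 3*x (t(x, M) = (M + (1 + x*6))/2 = (M + (1 + 6*x))/2 = (1 + M + 6*x)/2 = ½ + M/2 + 3*x)
((-34 - 1*(-59)) + t(-12, A(-1*(-4))))² = ((-34 - 1*(-59)) + (½ + (3 + (-1*(-4))²)/2 + 3*(-12)))² = ((-34 + 59) + (½ + (3 + 4²)/2 - 36))² = (25 + (½ + (3 + 16)/2 - 36))² = (25 + (½ + (½)*19 - 36))² = (25 + (½ + 19/2 - 36))² = (25 - 26)² = (-1)² = 1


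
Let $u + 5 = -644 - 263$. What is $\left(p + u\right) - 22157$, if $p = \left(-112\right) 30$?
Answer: $-26429$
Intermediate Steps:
$u = -912$ ($u = -5 - 907 = -912$)
$p = -3360$
$\left(p + u\right) - 22157 = \left(-3360 - 912\right) - 22157 = -4272 - 22157 = -26429$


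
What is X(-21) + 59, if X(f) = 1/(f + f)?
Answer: 2477/42 ≈ 58.976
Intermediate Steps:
X(f) = 1/(2*f)
X(-21) + 59 = (1/2)/(-21) + 59 = (1/2)*(-1/21) + 59 = -1/42 + 59 = 2477/42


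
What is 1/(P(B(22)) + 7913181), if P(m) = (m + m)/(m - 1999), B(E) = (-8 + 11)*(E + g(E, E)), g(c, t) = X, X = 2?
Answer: 1927/15248699643 ≈ 1.2637e-7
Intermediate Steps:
g(c, t) = 2
B(E) = 6 + 3*E (B(E) = (-8 + 11)*(E + 2) = 3*(2 + E) = 6 + 3*E)
P(m) = 2*m/(-1999 + m) (P(m) = (2*m)/(-1999 + m) = 2*m/(-1999 + m))
1/(P(B(22)) + 7913181) = 1/(2*(6 + 3*22)/(-1999 + (6 + 3*22)) + 7913181) = 1/(2*(6 + 66)/(-1999 + (6 + 66)) + 7913181) = 1/(2*72/(-1999 + 72) + 7913181) = 1/(2*72/(-1927) + 7913181) = 1/(2*72*(-1/1927) + 7913181) = 1/(-144/1927 + 7913181) = 1/(15248699643/1927) = 1927/15248699643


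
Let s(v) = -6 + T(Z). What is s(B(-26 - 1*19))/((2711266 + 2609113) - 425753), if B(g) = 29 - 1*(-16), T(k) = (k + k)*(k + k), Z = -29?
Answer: 1679/2447313 ≈ 0.00068606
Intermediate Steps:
T(k) = 4*k² (T(k) = (2*k)*(2*k) = 4*k²)
B(g) = 45 (B(g) = 29 + 16 = 45)
s(v) = 3358 (s(v) = -6 + 4*(-29)² = -6 + 4*841 = -6 + 3364 = 3358)
s(B(-26 - 1*19))/((2711266 + 2609113) - 425753) = 3358/((2711266 + 2609113) - 425753) = 3358/(5320379 - 425753) = 3358/4894626 = 3358*(1/4894626) = 1679/2447313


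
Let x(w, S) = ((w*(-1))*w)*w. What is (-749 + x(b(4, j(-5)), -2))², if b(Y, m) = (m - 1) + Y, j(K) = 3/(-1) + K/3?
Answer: 403929604/729 ≈ 5.5409e+5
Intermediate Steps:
j(K) = -3 + K/3 (j(K) = 3*(-1) + K*(⅓) = -3 + K/3)
b(Y, m) = -1 + Y + m (b(Y, m) = (-1 + m) + Y = -1 + Y + m)
x(w, S) = -w³ (x(w, S) = ((-w)*w)*w = (-w²)*w = -w³)
(-749 + x(b(4, j(-5)), -2))² = (-749 - (-1 + 4 + (-3 + (⅓)*(-5)))³)² = (-749 - (-1 + 4 + (-3 - 5/3))³)² = (-749 - (-1 + 4 - 14/3)³)² = (-749 - (-5/3)³)² = (-749 - 1*(-125/27))² = (-749 + 125/27)² = (-20098/27)² = 403929604/729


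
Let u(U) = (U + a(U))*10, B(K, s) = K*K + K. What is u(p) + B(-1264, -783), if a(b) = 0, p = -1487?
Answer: 1581562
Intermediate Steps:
B(K, s) = K + K² (B(K, s) = K² + K = K + K²)
u(U) = 10*U (u(U) = (U + 0)*10 = U*10 = 10*U)
u(p) + B(-1264, -783) = 10*(-1487) - 1264*(1 - 1264) = -14870 - 1264*(-1263) = -14870 + 1596432 = 1581562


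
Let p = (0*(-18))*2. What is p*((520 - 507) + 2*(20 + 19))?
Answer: 0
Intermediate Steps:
p = 0 (p = 0*2 = 0)
p*((520 - 507) + 2*(20 + 19)) = 0*((520 - 507) + 2*(20 + 19)) = 0*(13 + 2*39) = 0*(13 + 78) = 0*91 = 0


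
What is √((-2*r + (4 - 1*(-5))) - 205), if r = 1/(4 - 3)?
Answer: 3*I*√22 ≈ 14.071*I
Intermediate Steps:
r = 1 (r = 1/1 = 1)
√((-2*r + (4 - 1*(-5))) - 205) = √((-2*1 + (4 - 1*(-5))) - 205) = √((-2 + (4 + 5)) - 205) = √((-2 + 9) - 205) = √(7 - 205) = √(-198) = 3*I*√22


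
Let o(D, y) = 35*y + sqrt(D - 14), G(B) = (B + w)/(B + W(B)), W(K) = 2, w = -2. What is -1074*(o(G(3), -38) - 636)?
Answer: 2111484 - 1074*I*sqrt(345)/5 ≈ 2.1115e+6 - 3989.7*I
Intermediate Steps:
G(B) = (-2 + B)/(2 + B) (G(B) = (B - 2)/(B + 2) = (-2 + B)/(2 + B))
o(D, y) = sqrt(-14 + D) + 35*y (o(D, y) = 35*y + sqrt(-14 + D) = sqrt(-14 + D) + 35*y)
-1074*(o(G(3), -38) - 636) = -1074*((sqrt(-14 + (-2 + 3)/(2 + 3)) + 35*(-38)) - 636) = -1074*((sqrt(-14 + 1/5) - 1330) - 636) = -1074*((sqrt(-69/5) - 1330) - 636) = -1074*((I*sqrt(345)/5 - 1330) - 636) = -1074*((-1330 + I*sqrt(345)/5) - 636) = -1074*(-1966 + I*sqrt(345)/5) = 2111484 - 1074*I*sqrt(345)/5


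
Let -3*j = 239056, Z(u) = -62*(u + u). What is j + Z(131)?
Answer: -287788/3 ≈ -95929.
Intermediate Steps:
Z(u) = -124*u
j = -239056/3 (j = -⅓*239056 = -239056/3 ≈ -79685.)
j + Z(131) = -239056/3 - 124*131 = -239056/3 - 16244 = -287788/3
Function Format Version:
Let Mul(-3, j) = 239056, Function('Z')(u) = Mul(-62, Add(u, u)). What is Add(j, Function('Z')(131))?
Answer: Rational(-287788, 3) ≈ -95929.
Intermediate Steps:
Function('Z')(u) = Mul(-124, u) (Function('Z')(u) = Mul(-62, Mul(2, u)) = Mul(-124, u))
j = Rational(-239056, 3) (j = Mul(Rational(-1, 3), 239056) = Rational(-239056, 3) ≈ -79685.)
Add(j, Function('Z')(131)) = Add(Rational(-239056, 3), Mul(-124, 131)) = Add(Rational(-239056, 3), -16244) = Rational(-287788, 3)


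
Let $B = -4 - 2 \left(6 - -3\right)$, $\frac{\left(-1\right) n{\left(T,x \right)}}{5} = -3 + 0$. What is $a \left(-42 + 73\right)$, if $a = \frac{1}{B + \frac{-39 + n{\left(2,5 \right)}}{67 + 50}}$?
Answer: $- \frac{1209}{866} \approx -1.3961$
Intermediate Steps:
$n{\left(T,x \right)} = 15$ ($n{\left(T,x \right)} = - 5 \left(-3 + 0\right) = \left(-5\right) \left(-3\right) = 15$)
$B = -22$ ($B = -4 - 2 \left(6 + 3\right) = -4 - 18 = -22$)
$a = - \frac{39}{866}$ ($a = \frac{1}{-22 + \frac{-39 + 15}{67 + 50}} = \frac{1}{-22 - \frac{24}{117}} = \frac{1}{-22 - \frac{8}{39}} = \frac{1}{- \frac{866}{39}} = - \frac{39}{866} \approx -0.045035$)
$a \left(-42 + 73\right) = - \frac{39 \left(-42 + 73\right)}{866} = \left(- \frac{39}{866}\right) 31 = - \frac{1209}{866}$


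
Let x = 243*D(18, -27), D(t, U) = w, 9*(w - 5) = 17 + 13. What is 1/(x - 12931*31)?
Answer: -1/398836 ≈ -2.5073e-6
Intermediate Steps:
w = 25/3 (w = 5 + (17 + 13)/9 = 5 + (⅑)*30 = 5 + 10/3 = 25/3 ≈ 8.3333)
D(t, U) = 25/3
x = 2025 (x = 243*(25/3) = 2025)
1/(x - 12931*31) = 1/(2025 - 12931*31) = 1/(2025 - 400861) = 1/(-398836) = -1/398836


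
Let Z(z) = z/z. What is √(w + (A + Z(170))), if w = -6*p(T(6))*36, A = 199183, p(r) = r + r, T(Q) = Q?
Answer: 4*√12287 ≈ 443.39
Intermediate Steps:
Z(z) = 1
p(r) = 2*r
w = -2592 (w = -12*6*36 = -6*12*36 = -72*36 = -2592)
√(w + (A + Z(170))) = √(-2592 + (199183 + 1)) = √(-2592 + 199184) = √196592 = 4*√12287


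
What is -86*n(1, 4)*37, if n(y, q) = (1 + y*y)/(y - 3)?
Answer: 3182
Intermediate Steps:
n(y, q) = (1 + y²)/(-3 + y)
-86*n(1, 4)*37 = -86*(1 + 1²)/(-3 + 1)*37 = -86*(1 + 1)/(-2)*37 = -(-43)*2*37 = -86*(-1)*37 = 86*37 = 3182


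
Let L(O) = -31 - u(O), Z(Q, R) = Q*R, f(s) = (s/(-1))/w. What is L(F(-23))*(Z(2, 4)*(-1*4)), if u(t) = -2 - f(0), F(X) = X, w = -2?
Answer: 928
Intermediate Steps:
f(s) = s/2 (f(s) = (s/(-1))/(-2) = (s*(-1))*(-½) = -s*(-½) = s/2)
u(t) = -2 (u(t) = -2 - 0/2 = -2 - 1*0 = -2 + 0 = -2)
L(O) = -29 (L(O) = -31 - 1*(-2) = -31 + 2 = -29)
L(F(-23))*(Z(2, 4)*(-1*4)) = -29*2*4*(-1*4) = -232*(-4) = -29*(-32) = 928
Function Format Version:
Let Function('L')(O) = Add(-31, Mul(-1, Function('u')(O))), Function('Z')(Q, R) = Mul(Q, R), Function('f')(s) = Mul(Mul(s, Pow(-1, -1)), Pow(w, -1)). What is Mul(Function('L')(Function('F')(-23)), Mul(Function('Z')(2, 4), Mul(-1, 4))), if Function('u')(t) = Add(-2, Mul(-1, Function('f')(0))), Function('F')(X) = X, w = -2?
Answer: 928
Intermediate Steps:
Function('f')(s) = Mul(Rational(1, 2), s) (Function('f')(s) = Mul(Mul(s, Pow(-1, -1)), Pow(-2, -1)) = Mul(Mul(s, -1), Rational(-1, 2)) = Mul(Mul(-1, s), Rational(-1, 2)) = Mul(Rational(1, 2), s))
Function('u')(t) = -2 (Function('u')(t) = Add(-2, Mul(-1, Mul(Rational(1, 2), 0))) = Add(-2, Mul(-1, 0)) = Add(-2, 0) = -2)
Function('L')(O) = -29 (Function('L')(O) = Add(-31, Mul(-1, -2)) = Add(-31, 2) = -29)
Mul(Function('L')(Function('F')(-23)), Mul(Function('Z')(2, 4), Mul(-1, 4))) = Mul(-29, Mul(Mul(2, 4), Mul(-1, 4))) = Mul(-29, Mul(8, -4)) = Mul(-29, -32) = 928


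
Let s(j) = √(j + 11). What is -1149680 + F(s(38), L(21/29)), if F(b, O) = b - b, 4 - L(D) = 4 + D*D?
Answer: -1149680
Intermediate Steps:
s(j) = √(11 + j)
L(D) = -D² (L(D) = 4 - (4 + D*D) = 4 - (4 + D²) = 4 + (-4 - D²) = -D²)
F(b, O) = 0
-1149680 + F(s(38), L(21/29)) = -1149680 + 0 = -1149680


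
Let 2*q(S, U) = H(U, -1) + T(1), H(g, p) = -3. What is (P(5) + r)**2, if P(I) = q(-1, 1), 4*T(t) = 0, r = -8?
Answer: 361/4 ≈ 90.250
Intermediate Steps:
T(t) = 0 (T(t) = (1/4)*0 = 0)
q(S, U) = -3/2 (q(S, U) = (-3 + 0)/2 = (1/2)*(-3) = -3/2)
P(I) = -3/2
(P(5) + r)**2 = (-3/2 - 8)**2 = (-19/2)**2 = 361/4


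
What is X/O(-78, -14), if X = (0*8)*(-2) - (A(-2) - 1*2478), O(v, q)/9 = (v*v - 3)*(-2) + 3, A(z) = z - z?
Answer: -118/5211 ≈ -0.022644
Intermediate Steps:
A(z) = 0
O(v, q) = 81 - 18*v² (O(v, q) = 9*((v*v - 3)*(-2) + 3) = 9*((v² - 3)*(-2) + 3) = 9*((-3 + v²)*(-2) + 3) = 9*((6 - 2*v²) + 3) = 9*(9 - 2*v²) = 81 - 18*v²)
X = 2478 (X = (0*8)*(-2) - (0 - 1*2478) = 0*(-2) - (0 - 2478) = 0 - 1*(-2478) = 0 + 2478 = 2478)
X/O(-78, -14) = 2478/(81 - 18*(-78)²) = 2478/(81 - 18*6084) = 2478/(81 - 109512) = 2478/(-109431) = 2478*(-1/109431) = -118/5211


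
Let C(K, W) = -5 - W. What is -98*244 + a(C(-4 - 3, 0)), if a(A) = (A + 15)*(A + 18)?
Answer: -23782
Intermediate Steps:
a(A) = (15 + A)*(18 + A)
-98*244 + a(C(-4 - 3, 0)) = -98*244 + (270 + (-5 - 1*0)² + 33*(-5 - 1*0)) = -23912 + (270 + (-5 + 0)² + 33*(-5 + 0)) = -23912 + (270 + (-5)² + 33*(-5)) = -23912 + (270 + 25 - 165) = -23912 + 130 = -23782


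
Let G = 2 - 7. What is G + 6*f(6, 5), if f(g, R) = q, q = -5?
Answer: -35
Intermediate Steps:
f(g, R) = -5
G = -5
G + 6*f(6, 5) = -5 + 6*(-5) = -5 - 30 = -35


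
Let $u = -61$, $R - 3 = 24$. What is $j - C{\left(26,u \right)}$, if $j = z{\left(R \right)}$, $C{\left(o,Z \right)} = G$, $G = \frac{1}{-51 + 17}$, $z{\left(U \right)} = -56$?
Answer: $- \frac{1903}{34} \approx -55.971$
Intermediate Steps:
$R = 27$ ($R = 3 + 24 = 27$)
$G = - \frac{1}{34}$ ($G = \frac{1}{-34} = - \frac{1}{34} \approx -0.029412$)
$C{\left(o,Z \right)} = - \frac{1}{34}$
$j = -56$
$j - C{\left(26,u \right)} = -56 - - \frac{1}{34} = -56 + \frac{1}{34} = - \frac{1903}{34}$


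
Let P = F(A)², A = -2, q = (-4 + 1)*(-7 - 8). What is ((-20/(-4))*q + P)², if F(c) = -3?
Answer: 54756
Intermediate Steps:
q = 45 (q = -3*(-15) = 45)
P = 9 (P = (-3)² = 9)
((-20/(-4))*q + P)² = (-20/(-4)*45 + 9)² = (-20*(-¼)*45 + 9)² = (5*45 + 9)² = (225 + 9)² = 234² = 54756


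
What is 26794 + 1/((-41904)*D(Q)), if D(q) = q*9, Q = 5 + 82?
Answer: 879133432607/32810832 ≈ 26794.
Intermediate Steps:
Q = 87
D(q) = 9*q
26794 + 1/((-41904)*D(Q)) = 26794 + 1/((-41904)*((9*87))) = 26794 - 1/41904/783 = 26794 - 1/41904*1/783 = 26794 - 1/32810832 = 879133432607/32810832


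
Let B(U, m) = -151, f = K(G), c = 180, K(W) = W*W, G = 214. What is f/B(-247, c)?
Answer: -45796/151 ≈ -303.28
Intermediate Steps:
K(W) = W²
f = 45796 (f = 214² = 45796)
f/B(-247, c) = 45796/(-151) = 45796*(-1/151) = -45796/151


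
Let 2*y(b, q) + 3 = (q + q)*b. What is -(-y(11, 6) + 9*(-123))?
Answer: 2343/2 ≈ 1171.5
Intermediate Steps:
y(b, q) = -3/2 + b*q (y(b, q) = -3/2 + ((q + q)*b)/2 = -3/2 + ((2*q)*b)/2 = -3/2 + (2*b*q)/2 = -3/2 + b*q)
-(-y(11, 6) + 9*(-123)) = -(-(-3/2 + 11*6) + 9*(-123)) = -(-(-3/2 + 66) - 1107) = -(-1*129/2 - 1107) = -(-129/2 - 1107) = -1*(-2343/2) = 2343/2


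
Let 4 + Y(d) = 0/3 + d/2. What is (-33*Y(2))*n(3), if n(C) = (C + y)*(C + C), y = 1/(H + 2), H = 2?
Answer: 3861/2 ≈ 1930.5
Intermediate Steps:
Y(d) = -4 + d/2 (Y(d) = -4 + (0/3 + d/2) = -4 + (0*(1/3) + d*(1/2)) = -4 + (0 + d/2) = -4 + d/2)
y = 1/4 (y = 1/(2 + 2) = 1/4 ≈ 0.25000)
n(C) = 2*C*(1/4 + C) (n(C) = (C + 1/4)*(C + C) = (1/4 + C)*(2*C) = 2*C*(1/4 + C))
(-33*Y(2))*n(3) = (-33*(-4 + (1/2)*2))*((1/2)*3*(1 + 4*3)) = (-33*(-4 + 1))*((1/2)*3*(1 + 12)) = (-33*(-3))*((1/2)*3*13) = 99*(39/2) = 3861/2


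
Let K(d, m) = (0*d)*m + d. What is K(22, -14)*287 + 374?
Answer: 6688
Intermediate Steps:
K(d, m) = d (K(d, m) = 0*m + d = 0 + d = d)
K(22, -14)*287 + 374 = 22*287 + 374 = 6314 + 374 = 6688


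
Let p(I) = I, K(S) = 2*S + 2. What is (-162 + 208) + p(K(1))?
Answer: 50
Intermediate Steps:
K(S) = 2 + 2*S
(-162 + 208) + p(K(1)) = (-162 + 208) + (2 + 2*1) = 46 + (2 + 2) = 46 + 4 = 50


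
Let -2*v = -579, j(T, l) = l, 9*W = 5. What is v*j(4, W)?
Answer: 965/6 ≈ 160.83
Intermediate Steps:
W = 5/9 (W = (1/9)*5 = 5/9 ≈ 0.55556)
v = 579/2 (v = -1/2*(-579) = 579/2 ≈ 289.50)
v*j(4, W) = (579/2)*(5/9) = 965/6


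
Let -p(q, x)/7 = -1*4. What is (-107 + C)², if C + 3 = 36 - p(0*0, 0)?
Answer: 10404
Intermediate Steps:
p(q, x) = 28 (p(q, x) = -(-7)*4 = -7*(-4) = 28)
C = 5 (C = -3 + (36 - 1*28) = -3 + (36 - 28) = -3 + 8 = 5)
(-107 + C)² = (-107 + 5)² = (-102)² = 10404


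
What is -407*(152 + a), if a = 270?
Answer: -171754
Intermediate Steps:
-407*(152 + a) = -407*(152 + 270) = -407*422 = -171754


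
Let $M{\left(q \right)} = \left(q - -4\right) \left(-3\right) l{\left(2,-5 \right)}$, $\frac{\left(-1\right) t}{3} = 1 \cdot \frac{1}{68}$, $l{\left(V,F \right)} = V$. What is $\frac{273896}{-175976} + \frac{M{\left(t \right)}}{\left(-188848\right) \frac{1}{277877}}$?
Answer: $\frac{4712925492599}{141239041504} \approx 33.368$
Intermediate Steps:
$t = - \frac{3}{68}$ ($t = - 3 \cdot 1 \cdot \frac{1}{68} = \left(-3\right) \frac{1}{68} = - \frac{3}{68} \approx -0.044118$)
$M{\left(q \right)} = -24 - 6 q$ ($M{\left(q \right)} = \left(q - -4\right) \left(-3\right) 2 = \left(q + 4\right) \left(-3\right) 2 = \left(4 + q\right) \left(-3\right) 2 = \left(-12 - 3 q\right) 2 = -24 - 6 q$)
$\frac{273896}{-175976} + \frac{M{\left(t \right)}}{\left(-188848\right) \frac{1}{277877}} = \frac{273896}{-175976} + \frac{-24 - - \frac{9}{34}}{\left(-188848\right) \frac{1}{277877}} = 273896 \left(- \frac{1}{175976}\right) + \frac{-24 + \frac{9}{34}}{\left(-188848\right) \frac{1}{277877}} = - \frac{34237}{21997} - \frac{807}{34 \left(- \frac{188848}{277877}\right)} = - \frac{34237}{21997} - - \frac{224246739}{6420832} = - \frac{34237}{21997} + \frac{224246739}{6420832} = \frac{4712925492599}{141239041504}$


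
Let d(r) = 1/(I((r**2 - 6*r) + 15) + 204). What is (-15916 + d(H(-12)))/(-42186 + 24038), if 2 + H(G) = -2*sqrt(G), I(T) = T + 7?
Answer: (-3087703*I + 636640*sqrt(3))/(36296*(-97*I + 20*sqrt(3))) ≈ 0.87701 + 8.9989e-8*I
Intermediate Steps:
I(T) = 7 + T
H(G) = -2 - 2*sqrt(G)
d(r) = 1/(226 + r**2 - 6*r) (d(r) = 1/((7 + ((r**2 - 6*r) + 15)) + 204) = 1/((7 + (15 + r**2 - 6*r)) + 204) = 1/((22 + r**2 - 6*r) + 204) = 1/(226 + r**2 - 6*r))
(-15916 + d(H(-12)))/(-42186 + 24038) = (-15916 + 1/(226 + (-2 - 4*I*sqrt(3))**2 - 6*(-2 - 4*I*sqrt(3))))/(-42186 + 24038) = (-15916 + 1/(226 + (-2 - 4*I*sqrt(3))**2 - 6*(-2 - 4*I*sqrt(3))))/(-18148) = (-15916 + 1/(226 + (-2 - 4*I*sqrt(3))**2 - 6*(-2 - 4*I*sqrt(3))))*(-1/18148) = (-15916 + 1/(226 + (-2 - 4*I*sqrt(3))**2 + (12 + 24*I*sqrt(3))))*(-1/18148) = (-15916 + 1/(238 + (-2 - 4*I*sqrt(3))**2 + 24*I*sqrt(3)))*(-1/18148) = 3979/4537 - 1/(18148*(238 + (-2 - 4*I*sqrt(3))**2 + 24*I*sqrt(3)))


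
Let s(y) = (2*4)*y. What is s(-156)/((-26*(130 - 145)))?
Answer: -16/5 ≈ -3.2000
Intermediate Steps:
s(y) = 8*y
s(-156)/((-26*(130 - 145))) = (8*(-156))/((-26*(130 - 145))) = -1248/((-26*(-15))) = -1248/390 = -1248*1/390 = -16/5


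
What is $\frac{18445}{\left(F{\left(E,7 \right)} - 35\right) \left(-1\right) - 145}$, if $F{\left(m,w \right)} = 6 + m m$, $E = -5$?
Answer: $- \frac{18445}{141} \approx -130.82$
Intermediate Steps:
$F{\left(m,w \right)} = 6 + m^{2}$
$\frac{18445}{\left(F{\left(E,7 \right)} - 35\right) \left(-1\right) - 145} = \frac{18445}{\left(\left(6 + \left(-5\right)^{2}\right) - 35\right) \left(-1\right) - 145} = \frac{18445}{\left(\left(6 + 25\right) - 35\right) \left(-1\right) - 145} = \frac{18445}{\left(31 - 35\right) \left(-1\right) - 145} = \frac{18445}{\left(-4\right) \left(-1\right) - 145} = \frac{18445}{4 - 145} = \frac{18445}{-141} = 18445 \left(- \frac{1}{141}\right) = - \frac{18445}{141}$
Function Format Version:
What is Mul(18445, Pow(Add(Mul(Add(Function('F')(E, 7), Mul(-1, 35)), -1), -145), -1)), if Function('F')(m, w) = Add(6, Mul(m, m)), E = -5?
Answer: Rational(-18445, 141) ≈ -130.82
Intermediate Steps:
Function('F')(m, w) = Add(6, Pow(m, 2))
Mul(18445, Pow(Add(Mul(Add(Function('F')(E, 7), Mul(-1, 35)), -1), -145), -1)) = Mul(18445, Pow(Add(Mul(Add(Add(6, Pow(-5, 2)), Mul(-1, 35)), -1), -145), -1)) = Mul(18445, Pow(Add(Mul(Add(Add(6, 25), -35), -1), -145), -1)) = Mul(18445, Pow(Add(Mul(Add(31, -35), -1), -145), -1)) = Mul(18445, Pow(Add(Mul(-4, -1), -145), -1)) = Mul(18445, Pow(Add(4, -145), -1)) = Mul(18445, Pow(-141, -1)) = Mul(18445, Rational(-1, 141)) = Rational(-18445, 141)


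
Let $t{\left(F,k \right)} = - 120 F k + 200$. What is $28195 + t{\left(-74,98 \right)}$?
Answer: $898635$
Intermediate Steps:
$t{\left(F,k \right)} = 200 - 120 F k$ ($t{\left(F,k \right)} = - 120 F k + 200 = 200 - 120 F k$)
$28195 + t{\left(-74,98 \right)} = 28195 - \left(-200 - 870240\right) = 28195 + \left(200 + 870240\right) = 28195 + 870440 = 898635$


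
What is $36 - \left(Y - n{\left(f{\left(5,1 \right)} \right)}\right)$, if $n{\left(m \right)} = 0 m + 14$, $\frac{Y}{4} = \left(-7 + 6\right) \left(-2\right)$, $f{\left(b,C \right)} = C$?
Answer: $42$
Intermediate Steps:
$Y = 8$ ($Y = 4 \left(-7 + 6\right) \left(-2\right) = 4 \left(\left(-1\right) \left(-2\right)\right) = 4 \cdot 2 = 8$)
$n{\left(m \right)} = 14$ ($n{\left(m \right)} = 0 + 14 = 14$)
$36 - \left(Y - n{\left(f{\left(5,1 \right)} \right)}\right) = 36 - \left(8 - 14\right) = 36 - -6 = 36 + 6 = 42$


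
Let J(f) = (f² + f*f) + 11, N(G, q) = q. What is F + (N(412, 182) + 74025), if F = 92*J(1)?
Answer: 75403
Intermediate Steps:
J(f) = 11 + 2*f² (J(f) = (f² + f²) + 11 = 2*f² + 11 = 11 + 2*f²)
F = 1196 (F = 92*(11 + 2*1²) = 92*(11 + 2*1) = 92*(11 + 2) = 92*13 = 1196)
F + (N(412, 182) + 74025) = 1196 + (182 + 74025) = 1196 + 74207 = 75403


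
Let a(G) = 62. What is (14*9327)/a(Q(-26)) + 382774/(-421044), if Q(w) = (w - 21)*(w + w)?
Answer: 13738837861/6526182 ≈ 2105.2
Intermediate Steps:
Q(w) = 2*w*(-21 + w) (Q(w) = (-21 + w)*(2*w) = 2*w*(-21 + w))
(14*9327)/a(Q(-26)) + 382774/(-421044) = (14*9327)/62 + 382774/(-421044) = 130578*(1/62) + 382774*(-1/421044) = 65289/31 - 191387/210522 = 13738837861/6526182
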